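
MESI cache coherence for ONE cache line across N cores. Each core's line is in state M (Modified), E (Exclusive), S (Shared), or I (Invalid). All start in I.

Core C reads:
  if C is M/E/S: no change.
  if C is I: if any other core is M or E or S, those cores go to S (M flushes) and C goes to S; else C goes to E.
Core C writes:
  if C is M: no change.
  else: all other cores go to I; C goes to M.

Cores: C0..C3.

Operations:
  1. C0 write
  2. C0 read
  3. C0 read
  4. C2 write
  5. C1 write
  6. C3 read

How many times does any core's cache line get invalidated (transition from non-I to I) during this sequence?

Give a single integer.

Answer: 2

Derivation:
Op 1: C0 write [C0 write: invalidate none -> C0=M] -> [M,I,I,I] (invalidations this op: 0; running total: 0)
Op 2: C0 read [C0 read: already in M, no change] -> [M,I,I,I] (invalidations this op: 0; running total: 0)
Op 3: C0 read [C0 read: already in M, no change] -> [M,I,I,I] (invalidations this op: 0; running total: 0)
Op 4: C2 write [C2 write: invalidate ['C0=M'] -> C2=M] -> [I,I,M,I] (invalidations this op: 1; running total: 1)
Op 5: C1 write [C1 write: invalidate ['C2=M'] -> C1=M] -> [I,M,I,I] (invalidations this op: 1; running total: 2)
Op 6: C3 read [C3 read from I: others=['C1=M'] -> C3=S, others downsized to S] -> [I,S,I,S] (invalidations this op: 0; running total: 2)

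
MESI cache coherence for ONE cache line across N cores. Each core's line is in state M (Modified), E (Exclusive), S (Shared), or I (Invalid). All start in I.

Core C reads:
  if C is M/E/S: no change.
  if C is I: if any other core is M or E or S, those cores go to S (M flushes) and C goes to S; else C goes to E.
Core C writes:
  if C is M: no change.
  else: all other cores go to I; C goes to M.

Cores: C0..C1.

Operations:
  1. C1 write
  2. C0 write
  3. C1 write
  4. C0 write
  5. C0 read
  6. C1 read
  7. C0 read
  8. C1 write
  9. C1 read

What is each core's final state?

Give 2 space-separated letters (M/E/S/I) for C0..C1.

Answer: I M

Derivation:
Op 1: C1 write [C1 write: invalidate none -> C1=M] -> [I,M]
Op 2: C0 write [C0 write: invalidate ['C1=M'] -> C0=M] -> [M,I]
Op 3: C1 write [C1 write: invalidate ['C0=M'] -> C1=M] -> [I,M]
Op 4: C0 write [C0 write: invalidate ['C1=M'] -> C0=M] -> [M,I]
Op 5: C0 read [C0 read: already in M, no change] -> [M,I]
Op 6: C1 read [C1 read from I: others=['C0=M'] -> C1=S, others downsized to S] -> [S,S]
Op 7: C0 read [C0 read: already in S, no change] -> [S,S]
Op 8: C1 write [C1 write: invalidate ['C0=S'] -> C1=M] -> [I,M]
Op 9: C1 read [C1 read: already in M, no change] -> [I,M]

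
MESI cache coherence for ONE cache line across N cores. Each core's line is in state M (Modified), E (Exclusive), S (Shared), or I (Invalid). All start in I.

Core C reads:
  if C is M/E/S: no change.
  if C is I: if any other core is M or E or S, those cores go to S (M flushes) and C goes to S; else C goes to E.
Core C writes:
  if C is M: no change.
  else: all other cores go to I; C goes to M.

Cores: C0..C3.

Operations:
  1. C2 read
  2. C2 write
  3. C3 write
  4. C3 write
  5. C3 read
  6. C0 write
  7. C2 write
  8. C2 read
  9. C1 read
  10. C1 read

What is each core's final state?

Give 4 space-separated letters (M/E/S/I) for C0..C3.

Op 1: C2 read [C2 read from I: no other sharers -> C2=E (exclusive)] -> [I,I,E,I]
Op 2: C2 write [C2 write: invalidate none -> C2=M] -> [I,I,M,I]
Op 3: C3 write [C3 write: invalidate ['C2=M'] -> C3=M] -> [I,I,I,M]
Op 4: C3 write [C3 write: already M (modified), no change] -> [I,I,I,M]
Op 5: C3 read [C3 read: already in M, no change] -> [I,I,I,M]
Op 6: C0 write [C0 write: invalidate ['C3=M'] -> C0=M] -> [M,I,I,I]
Op 7: C2 write [C2 write: invalidate ['C0=M'] -> C2=M] -> [I,I,M,I]
Op 8: C2 read [C2 read: already in M, no change] -> [I,I,M,I]
Op 9: C1 read [C1 read from I: others=['C2=M'] -> C1=S, others downsized to S] -> [I,S,S,I]
Op 10: C1 read [C1 read: already in S, no change] -> [I,S,S,I]

Answer: I S S I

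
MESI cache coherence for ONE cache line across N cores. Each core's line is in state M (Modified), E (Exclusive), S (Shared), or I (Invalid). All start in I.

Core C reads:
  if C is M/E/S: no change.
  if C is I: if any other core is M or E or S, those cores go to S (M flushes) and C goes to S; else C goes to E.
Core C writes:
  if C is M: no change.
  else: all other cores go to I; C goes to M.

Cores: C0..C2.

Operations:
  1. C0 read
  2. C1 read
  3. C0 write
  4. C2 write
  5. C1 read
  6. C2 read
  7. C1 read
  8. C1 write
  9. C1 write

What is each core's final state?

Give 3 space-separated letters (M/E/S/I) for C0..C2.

Answer: I M I

Derivation:
Op 1: C0 read [C0 read from I: no other sharers -> C0=E (exclusive)] -> [E,I,I]
Op 2: C1 read [C1 read from I: others=['C0=E'] -> C1=S, others downsized to S] -> [S,S,I]
Op 3: C0 write [C0 write: invalidate ['C1=S'] -> C0=M] -> [M,I,I]
Op 4: C2 write [C2 write: invalidate ['C0=M'] -> C2=M] -> [I,I,M]
Op 5: C1 read [C1 read from I: others=['C2=M'] -> C1=S, others downsized to S] -> [I,S,S]
Op 6: C2 read [C2 read: already in S, no change] -> [I,S,S]
Op 7: C1 read [C1 read: already in S, no change] -> [I,S,S]
Op 8: C1 write [C1 write: invalidate ['C2=S'] -> C1=M] -> [I,M,I]
Op 9: C1 write [C1 write: already M (modified), no change] -> [I,M,I]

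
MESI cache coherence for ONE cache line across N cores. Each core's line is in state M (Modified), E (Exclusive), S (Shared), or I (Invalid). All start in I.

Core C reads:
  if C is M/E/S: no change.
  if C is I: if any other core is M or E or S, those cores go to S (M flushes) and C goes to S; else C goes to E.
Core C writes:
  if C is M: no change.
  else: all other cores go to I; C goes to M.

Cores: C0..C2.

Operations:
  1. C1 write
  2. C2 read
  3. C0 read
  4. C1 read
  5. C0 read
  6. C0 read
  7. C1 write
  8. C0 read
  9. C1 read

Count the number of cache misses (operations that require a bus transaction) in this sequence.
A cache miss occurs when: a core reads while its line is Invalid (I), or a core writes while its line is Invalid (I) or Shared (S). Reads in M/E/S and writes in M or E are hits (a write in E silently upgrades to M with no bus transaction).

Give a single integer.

Answer: 5

Derivation:
Op 1: C1 write [C1 write: invalidate none -> C1=M] -> [I,M,I] [MISS #1: write from I]
Op 2: C2 read [C2 read from I: others=['C1=M'] -> C2=S, others downsized to S] -> [I,S,S] [MISS #2: read from I]
Op 3: C0 read [C0 read from I: others=['C1=S', 'C2=S'] -> C0=S, others downsized to S] -> [S,S,S] [MISS #3: read from I]
Op 4: C1 read [C1 read: already in S, no change] -> [S,S,S] [hit: read from S]
Op 5: C0 read [C0 read: already in S, no change] -> [S,S,S] [hit: read from S]
Op 6: C0 read [C0 read: already in S, no change] -> [S,S,S] [hit: read from S]
Op 7: C1 write [C1 write: invalidate ['C0=S', 'C2=S'] -> C1=M] -> [I,M,I] [MISS #4: write from S]
Op 8: C0 read [C0 read from I: others=['C1=M'] -> C0=S, others downsized to S] -> [S,S,I] [MISS #5: read from I]
Op 9: C1 read [C1 read: already in S, no change] -> [S,S,I] [hit: read from S]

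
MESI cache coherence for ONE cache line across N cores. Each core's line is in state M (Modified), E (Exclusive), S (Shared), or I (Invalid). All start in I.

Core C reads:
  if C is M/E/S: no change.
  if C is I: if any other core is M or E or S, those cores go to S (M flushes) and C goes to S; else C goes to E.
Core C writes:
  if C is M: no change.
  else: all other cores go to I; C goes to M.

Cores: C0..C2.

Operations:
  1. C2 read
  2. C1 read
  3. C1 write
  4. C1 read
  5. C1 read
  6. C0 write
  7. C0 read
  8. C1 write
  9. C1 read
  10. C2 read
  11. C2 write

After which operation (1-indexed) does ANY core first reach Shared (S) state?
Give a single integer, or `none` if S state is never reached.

Answer: 2

Derivation:
Op 1: C2 read [C2 read from I: no other sharers -> C2=E (exclusive)] -> [I,I,E]
Op 2: C1 read [C1 read from I: others=['C2=E'] -> C1=S, others downsized to S] -> [I,S,S]
  -> First S state at op 2; remaining ops need not be traced.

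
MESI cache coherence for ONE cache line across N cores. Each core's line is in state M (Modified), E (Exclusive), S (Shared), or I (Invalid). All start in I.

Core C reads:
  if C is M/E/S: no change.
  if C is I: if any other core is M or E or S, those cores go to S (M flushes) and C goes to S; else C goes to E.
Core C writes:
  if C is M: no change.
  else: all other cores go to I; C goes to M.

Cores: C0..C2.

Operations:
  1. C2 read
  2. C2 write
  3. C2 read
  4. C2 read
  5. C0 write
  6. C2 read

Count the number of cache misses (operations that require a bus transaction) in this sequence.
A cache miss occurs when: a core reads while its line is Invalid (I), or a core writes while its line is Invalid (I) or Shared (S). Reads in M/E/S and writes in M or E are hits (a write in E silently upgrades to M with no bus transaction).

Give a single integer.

Op 1: C2 read [C2 read from I: no other sharers -> C2=E (exclusive)] -> [I,I,E] [MISS #1: read from I]
Op 2: C2 write [C2 write: invalidate none -> C2=M] -> [I,I,M] [hit: write from E is a silent E->M upgrade, no bus transaction]
Op 3: C2 read [C2 read: already in M, no change] -> [I,I,M] [hit: read from M]
Op 4: C2 read [C2 read: already in M, no change] -> [I,I,M] [hit: read from M]
Op 5: C0 write [C0 write: invalidate ['C2=M'] -> C0=M] -> [M,I,I] [MISS #2: write from I]
Op 6: C2 read [C2 read from I: others=['C0=M'] -> C2=S, others downsized to S] -> [S,I,S] [MISS #3: read from I]

Answer: 3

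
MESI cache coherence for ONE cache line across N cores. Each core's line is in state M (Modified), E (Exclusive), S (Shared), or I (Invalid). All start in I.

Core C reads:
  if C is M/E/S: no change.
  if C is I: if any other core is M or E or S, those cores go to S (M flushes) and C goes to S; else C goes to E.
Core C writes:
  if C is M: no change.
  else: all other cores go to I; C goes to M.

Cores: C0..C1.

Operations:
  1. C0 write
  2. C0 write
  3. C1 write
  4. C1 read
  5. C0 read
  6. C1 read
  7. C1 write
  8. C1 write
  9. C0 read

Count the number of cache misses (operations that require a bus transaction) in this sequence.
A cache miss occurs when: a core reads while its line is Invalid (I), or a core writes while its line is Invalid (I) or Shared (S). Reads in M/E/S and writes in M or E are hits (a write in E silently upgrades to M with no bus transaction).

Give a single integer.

Op 1: C0 write [C0 write: invalidate none -> C0=M] -> [M,I] [MISS #1: write from I]
Op 2: C0 write [C0 write: already M (modified), no change] -> [M,I] [hit: write from M]
Op 3: C1 write [C1 write: invalidate ['C0=M'] -> C1=M] -> [I,M] [MISS #2: write from I]
Op 4: C1 read [C1 read: already in M, no change] -> [I,M] [hit: read from M]
Op 5: C0 read [C0 read from I: others=['C1=M'] -> C0=S, others downsized to S] -> [S,S] [MISS #3: read from I]
Op 6: C1 read [C1 read: already in S, no change] -> [S,S] [hit: read from S]
Op 7: C1 write [C1 write: invalidate ['C0=S'] -> C1=M] -> [I,M] [MISS #4: write from S]
Op 8: C1 write [C1 write: already M (modified), no change] -> [I,M] [hit: write from M]
Op 9: C0 read [C0 read from I: others=['C1=M'] -> C0=S, others downsized to S] -> [S,S] [MISS #5: read from I]

Answer: 5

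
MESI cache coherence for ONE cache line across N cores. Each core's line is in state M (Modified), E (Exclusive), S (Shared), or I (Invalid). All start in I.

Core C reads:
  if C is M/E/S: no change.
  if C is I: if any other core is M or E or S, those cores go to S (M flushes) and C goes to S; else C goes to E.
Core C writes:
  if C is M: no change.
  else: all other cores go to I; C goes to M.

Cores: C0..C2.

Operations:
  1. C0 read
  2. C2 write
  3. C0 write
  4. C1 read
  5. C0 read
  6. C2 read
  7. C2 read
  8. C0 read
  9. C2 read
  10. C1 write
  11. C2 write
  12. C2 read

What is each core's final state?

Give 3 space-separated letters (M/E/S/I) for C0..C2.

Answer: I I M

Derivation:
Op 1: C0 read [C0 read from I: no other sharers -> C0=E (exclusive)] -> [E,I,I]
Op 2: C2 write [C2 write: invalidate ['C0=E'] -> C2=M] -> [I,I,M]
Op 3: C0 write [C0 write: invalidate ['C2=M'] -> C0=M] -> [M,I,I]
Op 4: C1 read [C1 read from I: others=['C0=M'] -> C1=S, others downsized to S] -> [S,S,I]
Op 5: C0 read [C0 read: already in S, no change] -> [S,S,I]
Op 6: C2 read [C2 read from I: others=['C0=S', 'C1=S'] -> C2=S, others downsized to S] -> [S,S,S]
Op 7: C2 read [C2 read: already in S, no change] -> [S,S,S]
Op 8: C0 read [C0 read: already in S, no change] -> [S,S,S]
Op 9: C2 read [C2 read: already in S, no change] -> [S,S,S]
Op 10: C1 write [C1 write: invalidate ['C0=S', 'C2=S'] -> C1=M] -> [I,M,I]
Op 11: C2 write [C2 write: invalidate ['C1=M'] -> C2=M] -> [I,I,M]
Op 12: C2 read [C2 read: already in M, no change] -> [I,I,M]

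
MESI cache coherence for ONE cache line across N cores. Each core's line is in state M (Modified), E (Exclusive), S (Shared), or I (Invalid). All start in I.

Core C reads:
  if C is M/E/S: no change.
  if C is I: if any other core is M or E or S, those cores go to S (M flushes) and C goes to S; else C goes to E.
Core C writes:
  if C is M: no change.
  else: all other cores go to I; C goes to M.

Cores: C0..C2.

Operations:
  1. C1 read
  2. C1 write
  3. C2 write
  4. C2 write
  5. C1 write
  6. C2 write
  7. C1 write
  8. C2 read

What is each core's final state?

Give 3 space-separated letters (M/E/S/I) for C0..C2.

Answer: I S S

Derivation:
Op 1: C1 read [C1 read from I: no other sharers -> C1=E (exclusive)] -> [I,E,I]
Op 2: C1 write [C1 write: invalidate none -> C1=M] -> [I,M,I]
Op 3: C2 write [C2 write: invalidate ['C1=M'] -> C2=M] -> [I,I,M]
Op 4: C2 write [C2 write: already M (modified), no change] -> [I,I,M]
Op 5: C1 write [C1 write: invalidate ['C2=M'] -> C1=M] -> [I,M,I]
Op 6: C2 write [C2 write: invalidate ['C1=M'] -> C2=M] -> [I,I,M]
Op 7: C1 write [C1 write: invalidate ['C2=M'] -> C1=M] -> [I,M,I]
Op 8: C2 read [C2 read from I: others=['C1=M'] -> C2=S, others downsized to S] -> [I,S,S]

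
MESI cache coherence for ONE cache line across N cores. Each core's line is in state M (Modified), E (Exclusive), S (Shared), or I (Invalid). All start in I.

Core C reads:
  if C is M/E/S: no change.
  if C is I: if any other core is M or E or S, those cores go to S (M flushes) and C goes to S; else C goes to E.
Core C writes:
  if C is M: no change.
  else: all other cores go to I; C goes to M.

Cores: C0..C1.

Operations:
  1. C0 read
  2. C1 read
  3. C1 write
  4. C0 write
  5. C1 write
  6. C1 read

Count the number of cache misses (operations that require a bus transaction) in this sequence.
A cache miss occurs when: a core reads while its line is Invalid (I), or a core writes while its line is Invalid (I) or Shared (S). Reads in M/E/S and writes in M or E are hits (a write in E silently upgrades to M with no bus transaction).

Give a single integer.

Answer: 5

Derivation:
Op 1: C0 read [C0 read from I: no other sharers -> C0=E (exclusive)] -> [E,I] [MISS #1: read from I]
Op 2: C1 read [C1 read from I: others=['C0=E'] -> C1=S, others downsized to S] -> [S,S] [MISS #2: read from I]
Op 3: C1 write [C1 write: invalidate ['C0=S'] -> C1=M] -> [I,M] [MISS #3: write from S]
Op 4: C0 write [C0 write: invalidate ['C1=M'] -> C0=M] -> [M,I] [MISS #4: write from I]
Op 5: C1 write [C1 write: invalidate ['C0=M'] -> C1=M] -> [I,M] [MISS #5: write from I]
Op 6: C1 read [C1 read: already in M, no change] -> [I,M] [hit: read from M]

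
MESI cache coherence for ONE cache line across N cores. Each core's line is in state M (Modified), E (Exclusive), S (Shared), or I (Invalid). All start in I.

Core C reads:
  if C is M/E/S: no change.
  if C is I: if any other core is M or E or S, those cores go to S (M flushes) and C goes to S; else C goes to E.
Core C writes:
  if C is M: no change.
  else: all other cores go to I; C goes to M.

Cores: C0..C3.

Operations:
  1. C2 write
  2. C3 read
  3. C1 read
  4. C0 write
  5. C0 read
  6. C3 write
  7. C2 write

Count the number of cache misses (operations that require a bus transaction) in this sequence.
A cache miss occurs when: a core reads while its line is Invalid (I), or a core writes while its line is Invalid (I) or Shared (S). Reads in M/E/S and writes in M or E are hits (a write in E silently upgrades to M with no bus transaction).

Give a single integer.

Answer: 6

Derivation:
Op 1: C2 write [C2 write: invalidate none -> C2=M] -> [I,I,M,I] [MISS #1: write from I]
Op 2: C3 read [C3 read from I: others=['C2=M'] -> C3=S, others downsized to S] -> [I,I,S,S] [MISS #2: read from I]
Op 3: C1 read [C1 read from I: others=['C2=S', 'C3=S'] -> C1=S, others downsized to S] -> [I,S,S,S] [MISS #3: read from I]
Op 4: C0 write [C0 write: invalidate ['C1=S', 'C2=S', 'C3=S'] -> C0=M] -> [M,I,I,I] [MISS #4: write from I]
Op 5: C0 read [C0 read: already in M, no change] -> [M,I,I,I] [hit: read from M]
Op 6: C3 write [C3 write: invalidate ['C0=M'] -> C3=M] -> [I,I,I,M] [MISS #5: write from I]
Op 7: C2 write [C2 write: invalidate ['C3=M'] -> C2=M] -> [I,I,M,I] [MISS #6: write from I]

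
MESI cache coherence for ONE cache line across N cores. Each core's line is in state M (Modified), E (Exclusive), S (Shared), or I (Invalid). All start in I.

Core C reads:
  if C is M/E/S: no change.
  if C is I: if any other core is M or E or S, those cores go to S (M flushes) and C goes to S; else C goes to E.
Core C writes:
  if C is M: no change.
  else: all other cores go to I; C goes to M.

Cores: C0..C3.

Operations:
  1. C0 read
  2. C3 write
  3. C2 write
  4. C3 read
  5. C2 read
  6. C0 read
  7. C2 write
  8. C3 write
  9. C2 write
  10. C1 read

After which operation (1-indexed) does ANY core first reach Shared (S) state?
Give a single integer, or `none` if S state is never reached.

Op 1: C0 read [C0 read from I: no other sharers -> C0=E (exclusive)] -> [E,I,I,I]
Op 2: C3 write [C3 write: invalidate ['C0=E'] -> C3=M] -> [I,I,I,M]
Op 3: C2 write [C2 write: invalidate ['C3=M'] -> C2=M] -> [I,I,M,I]
Op 4: C3 read [C3 read from I: others=['C2=M'] -> C3=S, others downsized to S] -> [I,I,S,S]
  -> First S state at op 4; remaining ops need not be traced.

Answer: 4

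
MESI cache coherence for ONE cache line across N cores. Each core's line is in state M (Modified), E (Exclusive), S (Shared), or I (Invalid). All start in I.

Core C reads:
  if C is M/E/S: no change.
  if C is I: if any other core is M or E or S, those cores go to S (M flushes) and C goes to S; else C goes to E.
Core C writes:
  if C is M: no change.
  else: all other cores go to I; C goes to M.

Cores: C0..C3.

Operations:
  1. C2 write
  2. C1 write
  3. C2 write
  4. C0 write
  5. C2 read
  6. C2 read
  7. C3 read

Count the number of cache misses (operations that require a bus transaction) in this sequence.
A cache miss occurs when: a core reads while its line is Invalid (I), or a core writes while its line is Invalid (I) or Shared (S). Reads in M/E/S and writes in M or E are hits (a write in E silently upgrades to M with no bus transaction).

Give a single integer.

Op 1: C2 write [C2 write: invalidate none -> C2=M] -> [I,I,M,I] [MISS #1: write from I]
Op 2: C1 write [C1 write: invalidate ['C2=M'] -> C1=M] -> [I,M,I,I] [MISS #2: write from I]
Op 3: C2 write [C2 write: invalidate ['C1=M'] -> C2=M] -> [I,I,M,I] [MISS #3: write from I]
Op 4: C0 write [C0 write: invalidate ['C2=M'] -> C0=M] -> [M,I,I,I] [MISS #4: write from I]
Op 5: C2 read [C2 read from I: others=['C0=M'] -> C2=S, others downsized to S] -> [S,I,S,I] [MISS #5: read from I]
Op 6: C2 read [C2 read: already in S, no change] -> [S,I,S,I] [hit: read from S]
Op 7: C3 read [C3 read from I: others=['C0=S', 'C2=S'] -> C3=S, others downsized to S] -> [S,I,S,S] [MISS #6: read from I]

Answer: 6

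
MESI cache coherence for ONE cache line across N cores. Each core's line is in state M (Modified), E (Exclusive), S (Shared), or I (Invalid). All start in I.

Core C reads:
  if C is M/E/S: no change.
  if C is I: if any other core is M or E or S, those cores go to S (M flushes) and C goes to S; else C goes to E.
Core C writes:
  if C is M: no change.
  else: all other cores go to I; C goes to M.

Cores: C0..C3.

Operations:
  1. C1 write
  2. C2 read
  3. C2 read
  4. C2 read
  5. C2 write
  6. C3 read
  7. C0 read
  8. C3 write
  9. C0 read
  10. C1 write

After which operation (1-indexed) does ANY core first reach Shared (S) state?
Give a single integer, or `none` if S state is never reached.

Answer: 2

Derivation:
Op 1: C1 write [C1 write: invalidate none -> C1=M] -> [I,M,I,I]
Op 2: C2 read [C2 read from I: others=['C1=M'] -> C2=S, others downsized to S] -> [I,S,S,I]
  -> First S state at op 2; remaining ops need not be traced.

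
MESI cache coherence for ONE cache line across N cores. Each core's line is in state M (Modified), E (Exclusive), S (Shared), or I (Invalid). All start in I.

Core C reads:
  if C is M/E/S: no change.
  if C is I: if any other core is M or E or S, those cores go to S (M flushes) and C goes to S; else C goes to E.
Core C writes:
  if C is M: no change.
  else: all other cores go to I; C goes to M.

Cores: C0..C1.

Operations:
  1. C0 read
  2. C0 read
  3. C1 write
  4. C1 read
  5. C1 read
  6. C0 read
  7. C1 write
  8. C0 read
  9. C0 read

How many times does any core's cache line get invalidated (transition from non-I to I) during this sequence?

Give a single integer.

Answer: 2

Derivation:
Op 1: C0 read [C0 read from I: no other sharers -> C0=E (exclusive)] -> [E,I] (invalidations this op: 0; running total: 0)
Op 2: C0 read [C0 read: already in E, no change] -> [E,I] (invalidations this op: 0; running total: 0)
Op 3: C1 write [C1 write: invalidate ['C0=E'] -> C1=M] -> [I,M] (invalidations this op: 1; running total: 1)
Op 4: C1 read [C1 read: already in M, no change] -> [I,M] (invalidations this op: 0; running total: 1)
Op 5: C1 read [C1 read: already in M, no change] -> [I,M] (invalidations this op: 0; running total: 1)
Op 6: C0 read [C0 read from I: others=['C1=M'] -> C0=S, others downsized to S] -> [S,S] (invalidations this op: 0; running total: 1)
Op 7: C1 write [C1 write: invalidate ['C0=S'] -> C1=M] -> [I,M] (invalidations this op: 1; running total: 2)
Op 8: C0 read [C0 read from I: others=['C1=M'] -> C0=S, others downsized to S] -> [S,S] (invalidations this op: 0; running total: 2)
Op 9: C0 read [C0 read: already in S, no change] -> [S,S] (invalidations this op: 0; running total: 2)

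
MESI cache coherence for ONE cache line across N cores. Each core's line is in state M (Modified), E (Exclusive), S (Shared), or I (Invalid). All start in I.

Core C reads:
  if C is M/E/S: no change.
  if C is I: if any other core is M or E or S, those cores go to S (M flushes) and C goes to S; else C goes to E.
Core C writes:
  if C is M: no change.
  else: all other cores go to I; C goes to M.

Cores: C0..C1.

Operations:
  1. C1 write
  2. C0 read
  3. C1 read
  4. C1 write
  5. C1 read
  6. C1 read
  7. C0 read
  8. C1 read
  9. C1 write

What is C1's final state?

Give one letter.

Answer: M

Derivation:
Op 1: C1 write [C1 write: invalidate none -> C1=M] -> [I,M]
Op 2: C0 read [C0 read from I: others=['C1=M'] -> C0=S, others downsized to S] -> [S,S]
Op 3: C1 read [C1 read: already in S, no change] -> [S,S]
Op 4: C1 write [C1 write: invalidate ['C0=S'] -> C1=M] -> [I,M]
Op 5: C1 read [C1 read: already in M, no change] -> [I,M]
Op 6: C1 read [C1 read: already in M, no change] -> [I,M]
Op 7: C0 read [C0 read from I: others=['C1=M'] -> C0=S, others downsized to S] -> [S,S]
Op 8: C1 read [C1 read: already in S, no change] -> [S,S]
Op 9: C1 write [C1 write: invalidate ['C0=S'] -> C1=M] -> [I,M]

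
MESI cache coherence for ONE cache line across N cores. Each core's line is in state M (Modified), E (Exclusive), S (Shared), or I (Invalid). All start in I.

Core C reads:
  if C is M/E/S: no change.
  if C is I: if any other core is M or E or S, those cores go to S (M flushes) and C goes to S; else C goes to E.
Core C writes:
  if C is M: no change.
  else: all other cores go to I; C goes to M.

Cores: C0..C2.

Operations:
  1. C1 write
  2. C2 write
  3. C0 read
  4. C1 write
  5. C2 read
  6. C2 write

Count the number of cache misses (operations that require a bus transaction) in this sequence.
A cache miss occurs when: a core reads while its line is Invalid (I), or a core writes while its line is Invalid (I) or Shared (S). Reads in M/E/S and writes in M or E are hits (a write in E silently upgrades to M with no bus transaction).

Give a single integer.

Answer: 6

Derivation:
Op 1: C1 write [C1 write: invalidate none -> C1=M] -> [I,M,I] [MISS #1: write from I]
Op 2: C2 write [C2 write: invalidate ['C1=M'] -> C2=M] -> [I,I,M] [MISS #2: write from I]
Op 3: C0 read [C0 read from I: others=['C2=M'] -> C0=S, others downsized to S] -> [S,I,S] [MISS #3: read from I]
Op 4: C1 write [C1 write: invalidate ['C0=S', 'C2=S'] -> C1=M] -> [I,M,I] [MISS #4: write from I]
Op 5: C2 read [C2 read from I: others=['C1=M'] -> C2=S, others downsized to S] -> [I,S,S] [MISS #5: read from I]
Op 6: C2 write [C2 write: invalidate ['C1=S'] -> C2=M] -> [I,I,M] [MISS #6: write from S]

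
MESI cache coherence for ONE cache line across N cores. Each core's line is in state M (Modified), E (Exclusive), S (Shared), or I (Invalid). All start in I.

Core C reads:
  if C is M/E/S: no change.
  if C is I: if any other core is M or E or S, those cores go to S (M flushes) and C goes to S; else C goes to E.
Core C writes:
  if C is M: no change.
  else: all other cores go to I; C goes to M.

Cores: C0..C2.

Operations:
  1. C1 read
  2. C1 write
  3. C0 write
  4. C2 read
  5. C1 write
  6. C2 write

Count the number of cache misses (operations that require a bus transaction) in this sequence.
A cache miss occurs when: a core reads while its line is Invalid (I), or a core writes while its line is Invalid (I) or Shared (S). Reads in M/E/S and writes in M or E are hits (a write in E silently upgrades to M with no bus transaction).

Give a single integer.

Answer: 5

Derivation:
Op 1: C1 read [C1 read from I: no other sharers -> C1=E (exclusive)] -> [I,E,I] [MISS #1: read from I]
Op 2: C1 write [C1 write: invalidate none -> C1=M] -> [I,M,I] [hit: write from E is a silent E->M upgrade, no bus transaction]
Op 3: C0 write [C0 write: invalidate ['C1=M'] -> C0=M] -> [M,I,I] [MISS #2: write from I]
Op 4: C2 read [C2 read from I: others=['C0=M'] -> C2=S, others downsized to S] -> [S,I,S] [MISS #3: read from I]
Op 5: C1 write [C1 write: invalidate ['C0=S', 'C2=S'] -> C1=M] -> [I,M,I] [MISS #4: write from I]
Op 6: C2 write [C2 write: invalidate ['C1=M'] -> C2=M] -> [I,I,M] [MISS #5: write from I]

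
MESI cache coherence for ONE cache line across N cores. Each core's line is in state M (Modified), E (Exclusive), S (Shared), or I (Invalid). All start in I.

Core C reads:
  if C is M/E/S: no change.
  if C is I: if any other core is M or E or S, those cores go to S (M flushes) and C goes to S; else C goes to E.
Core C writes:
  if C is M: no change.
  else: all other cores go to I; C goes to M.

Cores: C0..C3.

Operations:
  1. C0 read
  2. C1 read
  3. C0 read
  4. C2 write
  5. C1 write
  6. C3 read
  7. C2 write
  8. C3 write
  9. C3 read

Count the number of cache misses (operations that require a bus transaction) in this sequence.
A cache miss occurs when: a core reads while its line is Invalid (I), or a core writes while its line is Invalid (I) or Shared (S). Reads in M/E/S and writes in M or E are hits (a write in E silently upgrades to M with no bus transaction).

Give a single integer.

Answer: 7

Derivation:
Op 1: C0 read [C0 read from I: no other sharers -> C0=E (exclusive)] -> [E,I,I,I] [MISS #1: read from I]
Op 2: C1 read [C1 read from I: others=['C0=E'] -> C1=S, others downsized to S] -> [S,S,I,I] [MISS #2: read from I]
Op 3: C0 read [C0 read: already in S, no change] -> [S,S,I,I] [hit: read from S]
Op 4: C2 write [C2 write: invalidate ['C0=S', 'C1=S'] -> C2=M] -> [I,I,M,I] [MISS #3: write from I]
Op 5: C1 write [C1 write: invalidate ['C2=M'] -> C1=M] -> [I,M,I,I] [MISS #4: write from I]
Op 6: C3 read [C3 read from I: others=['C1=M'] -> C3=S, others downsized to S] -> [I,S,I,S] [MISS #5: read from I]
Op 7: C2 write [C2 write: invalidate ['C1=S', 'C3=S'] -> C2=M] -> [I,I,M,I] [MISS #6: write from I]
Op 8: C3 write [C3 write: invalidate ['C2=M'] -> C3=M] -> [I,I,I,M] [MISS #7: write from I]
Op 9: C3 read [C3 read: already in M, no change] -> [I,I,I,M] [hit: read from M]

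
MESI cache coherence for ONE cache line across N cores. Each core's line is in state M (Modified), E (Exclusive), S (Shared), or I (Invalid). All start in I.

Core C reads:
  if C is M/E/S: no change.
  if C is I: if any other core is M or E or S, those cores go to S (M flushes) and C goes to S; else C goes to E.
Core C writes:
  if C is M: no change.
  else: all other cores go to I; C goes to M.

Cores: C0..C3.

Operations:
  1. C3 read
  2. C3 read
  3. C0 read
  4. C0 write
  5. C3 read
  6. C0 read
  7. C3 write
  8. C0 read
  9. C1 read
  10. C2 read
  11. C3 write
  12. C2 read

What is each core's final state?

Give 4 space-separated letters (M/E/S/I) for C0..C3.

Answer: I I S S

Derivation:
Op 1: C3 read [C3 read from I: no other sharers -> C3=E (exclusive)] -> [I,I,I,E]
Op 2: C3 read [C3 read: already in E, no change] -> [I,I,I,E]
Op 3: C0 read [C0 read from I: others=['C3=E'] -> C0=S, others downsized to S] -> [S,I,I,S]
Op 4: C0 write [C0 write: invalidate ['C3=S'] -> C0=M] -> [M,I,I,I]
Op 5: C3 read [C3 read from I: others=['C0=M'] -> C3=S, others downsized to S] -> [S,I,I,S]
Op 6: C0 read [C0 read: already in S, no change] -> [S,I,I,S]
Op 7: C3 write [C3 write: invalidate ['C0=S'] -> C3=M] -> [I,I,I,M]
Op 8: C0 read [C0 read from I: others=['C3=M'] -> C0=S, others downsized to S] -> [S,I,I,S]
Op 9: C1 read [C1 read from I: others=['C0=S', 'C3=S'] -> C1=S, others downsized to S] -> [S,S,I,S]
Op 10: C2 read [C2 read from I: others=['C0=S', 'C1=S', 'C3=S'] -> C2=S, others downsized to S] -> [S,S,S,S]
Op 11: C3 write [C3 write: invalidate ['C0=S', 'C1=S', 'C2=S'] -> C3=M] -> [I,I,I,M]
Op 12: C2 read [C2 read from I: others=['C3=M'] -> C2=S, others downsized to S] -> [I,I,S,S]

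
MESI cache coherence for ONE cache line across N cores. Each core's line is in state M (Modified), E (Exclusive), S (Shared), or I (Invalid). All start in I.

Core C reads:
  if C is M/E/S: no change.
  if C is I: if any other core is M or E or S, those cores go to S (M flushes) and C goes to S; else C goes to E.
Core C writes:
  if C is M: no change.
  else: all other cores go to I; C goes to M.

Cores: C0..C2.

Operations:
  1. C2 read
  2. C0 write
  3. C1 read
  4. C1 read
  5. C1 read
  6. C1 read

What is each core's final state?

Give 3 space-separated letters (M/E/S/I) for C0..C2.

Op 1: C2 read [C2 read from I: no other sharers -> C2=E (exclusive)] -> [I,I,E]
Op 2: C0 write [C0 write: invalidate ['C2=E'] -> C0=M] -> [M,I,I]
Op 3: C1 read [C1 read from I: others=['C0=M'] -> C1=S, others downsized to S] -> [S,S,I]
Op 4: C1 read [C1 read: already in S, no change] -> [S,S,I]
Op 5: C1 read [C1 read: already in S, no change] -> [S,S,I]
Op 6: C1 read [C1 read: already in S, no change] -> [S,S,I]

Answer: S S I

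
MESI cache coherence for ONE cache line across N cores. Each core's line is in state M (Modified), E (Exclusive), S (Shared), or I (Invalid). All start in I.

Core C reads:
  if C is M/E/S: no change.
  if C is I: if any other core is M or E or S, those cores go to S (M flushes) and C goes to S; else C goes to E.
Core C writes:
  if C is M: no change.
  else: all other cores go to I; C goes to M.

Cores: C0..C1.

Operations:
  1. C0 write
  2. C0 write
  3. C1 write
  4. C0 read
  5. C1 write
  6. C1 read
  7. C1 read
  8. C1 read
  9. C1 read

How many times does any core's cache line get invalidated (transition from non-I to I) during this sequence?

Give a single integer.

Op 1: C0 write [C0 write: invalidate none -> C0=M] -> [M,I] (invalidations this op: 0; running total: 0)
Op 2: C0 write [C0 write: already M (modified), no change] -> [M,I] (invalidations this op: 0; running total: 0)
Op 3: C1 write [C1 write: invalidate ['C0=M'] -> C1=M] -> [I,M] (invalidations this op: 1; running total: 1)
Op 4: C0 read [C0 read from I: others=['C1=M'] -> C0=S, others downsized to S] -> [S,S] (invalidations this op: 0; running total: 1)
Op 5: C1 write [C1 write: invalidate ['C0=S'] -> C1=M] -> [I,M] (invalidations this op: 1; running total: 2)
Op 6: C1 read [C1 read: already in M, no change] -> [I,M] (invalidations this op: 0; running total: 2)
Op 7: C1 read [C1 read: already in M, no change] -> [I,M] (invalidations this op: 0; running total: 2)
Op 8: C1 read [C1 read: already in M, no change] -> [I,M] (invalidations this op: 0; running total: 2)
Op 9: C1 read [C1 read: already in M, no change] -> [I,M] (invalidations this op: 0; running total: 2)

Answer: 2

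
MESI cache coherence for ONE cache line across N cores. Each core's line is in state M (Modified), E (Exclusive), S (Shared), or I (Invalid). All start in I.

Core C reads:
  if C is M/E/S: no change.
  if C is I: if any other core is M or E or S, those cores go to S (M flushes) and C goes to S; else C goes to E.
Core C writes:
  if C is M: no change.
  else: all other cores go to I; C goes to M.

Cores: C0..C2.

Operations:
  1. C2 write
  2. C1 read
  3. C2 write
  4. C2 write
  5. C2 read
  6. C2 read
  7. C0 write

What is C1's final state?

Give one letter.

Op 1: C2 write [C2 write: invalidate none -> C2=M] -> [I,I,M]
Op 2: C1 read [C1 read from I: others=['C2=M'] -> C1=S, others downsized to S] -> [I,S,S]
Op 3: C2 write [C2 write: invalidate ['C1=S'] -> C2=M] -> [I,I,M]
Op 4: C2 write [C2 write: already M (modified), no change] -> [I,I,M]
Op 5: C2 read [C2 read: already in M, no change] -> [I,I,M]
Op 6: C2 read [C2 read: already in M, no change] -> [I,I,M]
Op 7: C0 write [C0 write: invalidate ['C2=M'] -> C0=M] -> [M,I,I]

Answer: I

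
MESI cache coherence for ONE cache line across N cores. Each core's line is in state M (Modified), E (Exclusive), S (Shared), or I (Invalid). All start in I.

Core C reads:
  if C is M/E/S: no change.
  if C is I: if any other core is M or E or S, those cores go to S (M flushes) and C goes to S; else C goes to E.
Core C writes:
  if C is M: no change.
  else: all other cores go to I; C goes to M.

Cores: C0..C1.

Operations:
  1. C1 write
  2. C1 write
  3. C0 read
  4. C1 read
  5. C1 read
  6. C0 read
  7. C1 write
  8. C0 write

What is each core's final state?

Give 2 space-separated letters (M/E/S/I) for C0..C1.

Op 1: C1 write [C1 write: invalidate none -> C1=M] -> [I,M]
Op 2: C1 write [C1 write: already M (modified), no change] -> [I,M]
Op 3: C0 read [C0 read from I: others=['C1=M'] -> C0=S, others downsized to S] -> [S,S]
Op 4: C1 read [C1 read: already in S, no change] -> [S,S]
Op 5: C1 read [C1 read: already in S, no change] -> [S,S]
Op 6: C0 read [C0 read: already in S, no change] -> [S,S]
Op 7: C1 write [C1 write: invalidate ['C0=S'] -> C1=M] -> [I,M]
Op 8: C0 write [C0 write: invalidate ['C1=M'] -> C0=M] -> [M,I]

Answer: M I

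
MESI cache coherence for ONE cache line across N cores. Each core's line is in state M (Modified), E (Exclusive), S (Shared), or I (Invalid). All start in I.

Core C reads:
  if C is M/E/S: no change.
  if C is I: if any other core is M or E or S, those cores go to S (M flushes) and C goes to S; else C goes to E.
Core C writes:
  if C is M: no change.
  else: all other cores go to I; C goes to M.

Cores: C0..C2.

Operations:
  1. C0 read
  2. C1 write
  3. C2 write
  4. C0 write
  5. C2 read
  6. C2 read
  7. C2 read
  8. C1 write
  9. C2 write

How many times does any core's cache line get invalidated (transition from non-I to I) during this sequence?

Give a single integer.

Op 1: C0 read [C0 read from I: no other sharers -> C0=E (exclusive)] -> [E,I,I] (invalidations this op: 0; running total: 0)
Op 2: C1 write [C1 write: invalidate ['C0=E'] -> C1=M] -> [I,M,I] (invalidations this op: 1; running total: 1)
Op 3: C2 write [C2 write: invalidate ['C1=M'] -> C2=M] -> [I,I,M] (invalidations this op: 1; running total: 2)
Op 4: C0 write [C0 write: invalidate ['C2=M'] -> C0=M] -> [M,I,I] (invalidations this op: 1; running total: 3)
Op 5: C2 read [C2 read from I: others=['C0=M'] -> C2=S, others downsized to S] -> [S,I,S] (invalidations this op: 0; running total: 3)
Op 6: C2 read [C2 read: already in S, no change] -> [S,I,S] (invalidations this op: 0; running total: 3)
Op 7: C2 read [C2 read: already in S, no change] -> [S,I,S] (invalidations this op: 0; running total: 3)
Op 8: C1 write [C1 write: invalidate ['C0=S', 'C2=S'] -> C1=M] -> [I,M,I] (invalidations this op: 2; running total: 5)
Op 9: C2 write [C2 write: invalidate ['C1=M'] -> C2=M] -> [I,I,M] (invalidations this op: 1; running total: 6)

Answer: 6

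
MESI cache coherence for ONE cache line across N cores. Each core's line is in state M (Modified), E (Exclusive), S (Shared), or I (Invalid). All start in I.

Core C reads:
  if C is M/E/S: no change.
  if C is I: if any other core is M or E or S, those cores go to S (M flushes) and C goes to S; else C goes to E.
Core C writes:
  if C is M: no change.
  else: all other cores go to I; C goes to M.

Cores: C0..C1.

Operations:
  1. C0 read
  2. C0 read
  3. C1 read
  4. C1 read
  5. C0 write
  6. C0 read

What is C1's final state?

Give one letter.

Op 1: C0 read [C0 read from I: no other sharers -> C0=E (exclusive)] -> [E,I]
Op 2: C0 read [C0 read: already in E, no change] -> [E,I]
Op 3: C1 read [C1 read from I: others=['C0=E'] -> C1=S, others downsized to S] -> [S,S]
Op 4: C1 read [C1 read: already in S, no change] -> [S,S]
Op 5: C0 write [C0 write: invalidate ['C1=S'] -> C0=M] -> [M,I]
Op 6: C0 read [C0 read: already in M, no change] -> [M,I]

Answer: I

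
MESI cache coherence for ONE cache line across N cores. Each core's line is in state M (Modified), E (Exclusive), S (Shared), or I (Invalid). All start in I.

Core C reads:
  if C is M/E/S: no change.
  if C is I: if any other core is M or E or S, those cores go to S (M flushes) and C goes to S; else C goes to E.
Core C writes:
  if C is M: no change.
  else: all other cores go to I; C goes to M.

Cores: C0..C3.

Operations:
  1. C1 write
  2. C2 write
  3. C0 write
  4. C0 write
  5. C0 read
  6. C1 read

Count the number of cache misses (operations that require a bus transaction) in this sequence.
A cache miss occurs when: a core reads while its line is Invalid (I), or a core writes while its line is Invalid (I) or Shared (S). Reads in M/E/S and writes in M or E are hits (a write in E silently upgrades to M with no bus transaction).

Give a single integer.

Answer: 4

Derivation:
Op 1: C1 write [C1 write: invalidate none -> C1=M] -> [I,M,I,I] [MISS #1: write from I]
Op 2: C2 write [C2 write: invalidate ['C1=M'] -> C2=M] -> [I,I,M,I] [MISS #2: write from I]
Op 3: C0 write [C0 write: invalidate ['C2=M'] -> C0=M] -> [M,I,I,I] [MISS #3: write from I]
Op 4: C0 write [C0 write: already M (modified), no change] -> [M,I,I,I] [hit: write from M]
Op 5: C0 read [C0 read: already in M, no change] -> [M,I,I,I] [hit: read from M]
Op 6: C1 read [C1 read from I: others=['C0=M'] -> C1=S, others downsized to S] -> [S,S,I,I] [MISS #4: read from I]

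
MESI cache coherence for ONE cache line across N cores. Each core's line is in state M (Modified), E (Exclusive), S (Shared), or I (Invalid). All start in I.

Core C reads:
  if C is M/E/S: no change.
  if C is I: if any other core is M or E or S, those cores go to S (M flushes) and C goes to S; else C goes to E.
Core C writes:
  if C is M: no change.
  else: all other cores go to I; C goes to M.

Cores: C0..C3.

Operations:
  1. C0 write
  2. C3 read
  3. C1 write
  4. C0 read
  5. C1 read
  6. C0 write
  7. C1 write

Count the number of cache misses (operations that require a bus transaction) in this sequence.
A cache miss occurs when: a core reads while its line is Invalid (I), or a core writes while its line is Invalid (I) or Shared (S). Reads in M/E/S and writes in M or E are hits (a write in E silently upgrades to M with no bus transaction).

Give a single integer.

Answer: 6

Derivation:
Op 1: C0 write [C0 write: invalidate none -> C0=M] -> [M,I,I,I] [MISS #1: write from I]
Op 2: C3 read [C3 read from I: others=['C0=M'] -> C3=S, others downsized to S] -> [S,I,I,S] [MISS #2: read from I]
Op 3: C1 write [C1 write: invalidate ['C0=S', 'C3=S'] -> C1=M] -> [I,M,I,I] [MISS #3: write from I]
Op 4: C0 read [C0 read from I: others=['C1=M'] -> C0=S, others downsized to S] -> [S,S,I,I] [MISS #4: read from I]
Op 5: C1 read [C1 read: already in S, no change] -> [S,S,I,I] [hit: read from S]
Op 6: C0 write [C0 write: invalidate ['C1=S'] -> C0=M] -> [M,I,I,I] [MISS #5: write from S]
Op 7: C1 write [C1 write: invalidate ['C0=M'] -> C1=M] -> [I,M,I,I] [MISS #6: write from I]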